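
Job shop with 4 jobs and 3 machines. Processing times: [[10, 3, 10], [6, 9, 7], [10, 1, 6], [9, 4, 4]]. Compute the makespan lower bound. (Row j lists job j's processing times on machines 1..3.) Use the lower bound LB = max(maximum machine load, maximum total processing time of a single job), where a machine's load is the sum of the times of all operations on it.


Machine loads:
  Machine 1: 10 + 6 + 10 + 9 = 35
  Machine 2: 3 + 9 + 1 + 4 = 17
  Machine 3: 10 + 7 + 6 + 4 = 27
Max machine load = 35
Job totals:
  Job 1: 23
  Job 2: 22
  Job 3: 17
  Job 4: 17
Max job total = 23
Lower bound = max(35, 23) = 35

35


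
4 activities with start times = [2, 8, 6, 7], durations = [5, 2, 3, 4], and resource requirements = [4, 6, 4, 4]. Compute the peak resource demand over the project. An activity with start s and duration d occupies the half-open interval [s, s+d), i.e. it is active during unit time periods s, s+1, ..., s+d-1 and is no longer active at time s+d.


Each activity i is active on [start_i, start_i + duration_i).
Compute total resource usage per time slot:
  t=0: active resources = [], total = 0
  t=1: active resources = [], total = 0
  t=2: active resources = [4], total = 4
  t=3: active resources = [4], total = 4
  t=4: active resources = [4], total = 4
  t=5: active resources = [4], total = 4
  t=6: active resources = [4, 4], total = 8
  t=7: active resources = [4, 4], total = 8
  t=8: active resources = [6, 4, 4], total = 14
  t=9: active resources = [6, 4], total = 10
  t=10: active resources = [4], total = 4
Peak resource demand = 14

14


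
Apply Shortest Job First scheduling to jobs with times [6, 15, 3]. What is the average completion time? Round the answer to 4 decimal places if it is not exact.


SJF order (ascending): [3, 6, 15]
Completion times:
  Job 1: burst=3, C=3
  Job 2: burst=6, C=9
  Job 3: burst=15, C=24
Average completion = 36/3 = 12.0

12.0


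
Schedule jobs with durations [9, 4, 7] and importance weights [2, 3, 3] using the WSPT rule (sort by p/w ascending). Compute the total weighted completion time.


Compute p/w ratios and sort ascending (WSPT): [(4, 3), (7, 3), (9, 2)]
Compute weighted completion times:
  Job (p=4,w=3): C=4, w*C=3*4=12
  Job (p=7,w=3): C=11, w*C=3*11=33
  Job (p=9,w=2): C=20, w*C=2*20=40
Total weighted completion time = 85

85


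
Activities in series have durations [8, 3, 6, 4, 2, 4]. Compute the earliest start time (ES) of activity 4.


Activity 4 starts after activities 1 through 3 complete.
Predecessor durations: [8, 3, 6]
ES = 8 + 3 + 6 = 17

17


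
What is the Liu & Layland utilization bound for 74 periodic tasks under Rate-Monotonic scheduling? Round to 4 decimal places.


Compute 2^(1/74) = 1.0094108601
Subtract 1: 1.0094108601 - 1 = 0.0094108601
Multiply by n: 74 * 0.0094108601 = 0.6964036474
Round to 4 dp: 0.6964

0.6964


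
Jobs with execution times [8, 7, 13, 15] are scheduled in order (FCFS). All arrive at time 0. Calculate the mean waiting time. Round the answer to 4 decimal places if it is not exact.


FCFS order (as given): [8, 7, 13, 15]
Waiting times:
  Job 1: wait = 0
  Job 2: wait = 8
  Job 3: wait = 15
  Job 4: wait = 28
Sum of waiting times = 51
Average waiting time = 51/4 = 12.75

12.75


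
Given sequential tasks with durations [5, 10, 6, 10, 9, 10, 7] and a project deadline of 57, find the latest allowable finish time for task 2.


LF(activity 2) = deadline - sum of successor durations
Successors: activities 3 through 7 with durations [6, 10, 9, 10, 7]
Sum of successor durations = 42
LF = 57 - 42 = 15

15


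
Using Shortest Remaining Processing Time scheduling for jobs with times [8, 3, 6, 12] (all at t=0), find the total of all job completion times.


Since all jobs arrive at t=0, SRPT equals SPT ordering.
SPT order: [3, 6, 8, 12]
Completion times:
  Job 1: p=3, C=3
  Job 2: p=6, C=9
  Job 3: p=8, C=17
  Job 4: p=12, C=29
Total completion time = 3 + 9 + 17 + 29 = 58

58


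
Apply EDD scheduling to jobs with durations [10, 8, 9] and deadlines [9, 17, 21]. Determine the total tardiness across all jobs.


Sort by due date (EDD order): [(10, 9), (8, 17), (9, 21)]
Compute completion times and tardiness:
  Job 1: p=10, d=9, C=10, tardiness=max(0,10-9)=1
  Job 2: p=8, d=17, C=18, tardiness=max(0,18-17)=1
  Job 3: p=9, d=21, C=27, tardiness=max(0,27-21)=6
Total tardiness = 8

8


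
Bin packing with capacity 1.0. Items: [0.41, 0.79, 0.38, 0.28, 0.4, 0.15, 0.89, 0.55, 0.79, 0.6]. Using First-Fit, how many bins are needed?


Place items sequentially using First-Fit:
  Item 0.41 -> new Bin 1
  Item 0.79 -> new Bin 2
  Item 0.38 -> Bin 1 (now 0.79)
  Item 0.28 -> new Bin 3
  Item 0.4 -> Bin 3 (now 0.68)
  Item 0.15 -> Bin 1 (now 0.94)
  Item 0.89 -> new Bin 4
  Item 0.55 -> new Bin 5
  Item 0.79 -> new Bin 6
  Item 0.6 -> new Bin 7
Total bins used = 7

7


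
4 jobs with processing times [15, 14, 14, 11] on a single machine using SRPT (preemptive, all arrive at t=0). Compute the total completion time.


Since all jobs arrive at t=0, SRPT equals SPT ordering.
SPT order: [11, 14, 14, 15]
Completion times:
  Job 1: p=11, C=11
  Job 2: p=14, C=25
  Job 3: p=14, C=39
  Job 4: p=15, C=54
Total completion time = 11 + 25 + 39 + 54 = 129

129


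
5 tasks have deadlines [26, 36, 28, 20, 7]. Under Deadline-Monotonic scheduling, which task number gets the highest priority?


Sort tasks by relative deadline (ascending):
  Task 5: deadline = 7
  Task 4: deadline = 20
  Task 1: deadline = 26
  Task 3: deadline = 28
  Task 2: deadline = 36
Priority order (highest first): [5, 4, 1, 3, 2]
Highest priority task = 5

5


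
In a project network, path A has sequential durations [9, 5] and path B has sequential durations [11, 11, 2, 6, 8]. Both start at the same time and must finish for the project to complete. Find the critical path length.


Path A total = 9 + 5 = 14
Path B total = 11 + 11 + 2 + 6 + 8 = 38
Critical path = longest path = max(14, 38) = 38

38


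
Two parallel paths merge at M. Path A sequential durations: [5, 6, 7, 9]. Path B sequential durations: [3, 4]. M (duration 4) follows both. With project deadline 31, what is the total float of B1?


Forward pass: ES(B1) = sum of predecessors on chain B = 0
EF = ES + duration = 0 + 3 = 3
Backward pass: LF(M) = deadline = 31; LS(M) = 31 - 4 = 27
LF(B1) = LS(M) - sum(successors on chain B) = 27 - 4 = 23
LS = LF - duration = 23 - 3 = 20
Total float = LS - ES = 20 - 0 = 20

20


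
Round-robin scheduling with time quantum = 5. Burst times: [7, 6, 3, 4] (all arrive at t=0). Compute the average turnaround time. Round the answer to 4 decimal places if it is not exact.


Time quantum = 5
Execution trace:
  J1 runs 5 units, time = 5
  J2 runs 5 units, time = 10
  J3 runs 3 units, time = 13
  J4 runs 4 units, time = 17
  J1 runs 2 units, time = 19
  J2 runs 1 units, time = 20
Finish times: [19, 20, 13, 17]
Average turnaround = 69/4 = 17.25

17.25


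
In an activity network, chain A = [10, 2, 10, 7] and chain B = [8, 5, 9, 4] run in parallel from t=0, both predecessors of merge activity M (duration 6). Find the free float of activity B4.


ES(B4) = sum of predecessors on chain B = 22
EF(B4) = ES + duration = 22 + 4 = 26
Successor of B4 is M. ES(M) = max(sum(A), sum(B)) = max(29, 26) = 29
Free float = ES(successor) - EF(current) = 29 - 26 = 3

3


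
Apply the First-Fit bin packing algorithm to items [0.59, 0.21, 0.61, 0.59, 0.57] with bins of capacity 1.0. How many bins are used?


Place items sequentially using First-Fit:
  Item 0.59 -> new Bin 1
  Item 0.21 -> Bin 1 (now 0.8)
  Item 0.61 -> new Bin 2
  Item 0.59 -> new Bin 3
  Item 0.57 -> new Bin 4
Total bins used = 4

4


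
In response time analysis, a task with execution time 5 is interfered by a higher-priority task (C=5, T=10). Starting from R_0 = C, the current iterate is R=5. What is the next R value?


R_next = C + ceil(R_prev / T_hp) * C_hp
ceil(5 / 10) = ceil(0.5) = 1
Interference = 1 * 5 = 5
R_next = 5 + 5 = 10

10


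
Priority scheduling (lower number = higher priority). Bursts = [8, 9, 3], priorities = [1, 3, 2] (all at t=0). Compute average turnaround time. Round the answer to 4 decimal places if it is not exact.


Sort by priority (ascending = highest first):
Order: [(1, 8), (2, 3), (3, 9)]
Completion times:
  Priority 1, burst=8, C=8
  Priority 2, burst=3, C=11
  Priority 3, burst=9, C=20
Average turnaround = 39/3 = 13.0

13.0


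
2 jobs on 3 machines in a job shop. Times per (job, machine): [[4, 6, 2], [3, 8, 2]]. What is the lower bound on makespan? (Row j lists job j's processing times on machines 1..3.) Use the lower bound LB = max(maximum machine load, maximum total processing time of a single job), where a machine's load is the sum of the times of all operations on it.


Machine loads:
  Machine 1: 4 + 3 = 7
  Machine 2: 6 + 8 = 14
  Machine 3: 2 + 2 = 4
Max machine load = 14
Job totals:
  Job 1: 12
  Job 2: 13
Max job total = 13
Lower bound = max(14, 13) = 14

14


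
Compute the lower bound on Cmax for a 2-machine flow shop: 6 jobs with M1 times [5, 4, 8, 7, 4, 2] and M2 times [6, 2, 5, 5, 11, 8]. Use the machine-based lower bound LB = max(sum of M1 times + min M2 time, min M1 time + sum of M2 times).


LB1 = sum(M1 times) + min(M2 times) = 30 + 2 = 32
LB2 = min(M1 times) + sum(M2 times) = 2 + 37 = 39
Lower bound = max(LB1, LB2) = max(32, 39) = 39

39


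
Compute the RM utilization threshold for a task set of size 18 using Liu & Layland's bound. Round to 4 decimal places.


Compute 2^(1/18) = 1.0392592260
Subtract 1: 1.0392592260 - 1 = 0.0392592260
Multiply by n: 18 * 0.0392592260 = 0.7066660680
Round to 4 dp: 0.7067

0.7067


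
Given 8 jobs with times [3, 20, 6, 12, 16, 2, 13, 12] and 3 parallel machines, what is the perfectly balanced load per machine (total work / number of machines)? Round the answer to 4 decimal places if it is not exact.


Total processing time = 3 + 20 + 6 + 12 + 16 + 2 + 13 + 12 = 84
Number of machines = 3
Ideal balanced load = 84 / 3 = 28.0

28.0


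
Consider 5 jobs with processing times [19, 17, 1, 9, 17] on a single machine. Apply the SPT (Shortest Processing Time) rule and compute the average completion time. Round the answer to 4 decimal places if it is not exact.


Sort jobs by processing time (SPT order): [1, 9, 17, 17, 19]
Compute completion times sequentially:
  Job 1: processing = 1, completes at 1
  Job 2: processing = 9, completes at 10
  Job 3: processing = 17, completes at 27
  Job 4: processing = 17, completes at 44
  Job 5: processing = 19, completes at 63
Sum of completion times = 145
Average completion time = 145/5 = 29.0

29.0


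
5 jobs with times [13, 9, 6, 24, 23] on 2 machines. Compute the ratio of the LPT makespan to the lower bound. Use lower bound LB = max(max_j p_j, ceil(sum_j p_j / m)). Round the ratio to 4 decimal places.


LPT order: [24, 23, 13, 9, 6]
Machine loads after assignment: [39, 36]
LPT makespan = 39
Lower bound = max(max_job, ceil(total/2)) = max(24, 38) = 38
Ratio = 39 / 38 = 1.0263

1.0263


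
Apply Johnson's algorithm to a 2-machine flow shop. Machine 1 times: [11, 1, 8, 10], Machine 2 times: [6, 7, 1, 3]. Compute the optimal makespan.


Apply Johnson's rule:
  Group 1 (a <= b): [(2, 1, 7)]
  Group 2 (a > b): [(1, 11, 6), (4, 10, 3), (3, 8, 1)]
Optimal job order: [2, 1, 4, 3]
Schedule:
  Job 2: M1 done at 1, M2 done at 8
  Job 1: M1 done at 12, M2 done at 18
  Job 4: M1 done at 22, M2 done at 25
  Job 3: M1 done at 30, M2 done at 31
Makespan = 31

31


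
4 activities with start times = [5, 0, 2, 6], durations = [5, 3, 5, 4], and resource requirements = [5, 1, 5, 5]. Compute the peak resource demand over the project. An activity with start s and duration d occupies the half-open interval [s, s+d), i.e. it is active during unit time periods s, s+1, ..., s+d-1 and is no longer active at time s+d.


Each activity i is active on [start_i, start_i + duration_i).
Compute total resource usage per time slot:
  t=0: active resources = [1], total = 1
  t=1: active resources = [1], total = 1
  t=2: active resources = [1, 5], total = 6
  t=3: active resources = [5], total = 5
  t=4: active resources = [5], total = 5
  t=5: active resources = [5, 5], total = 10
  t=6: active resources = [5, 5, 5], total = 15
  t=7: active resources = [5, 5], total = 10
  t=8: active resources = [5, 5], total = 10
  t=9: active resources = [5, 5], total = 10
Peak resource demand = 15

15


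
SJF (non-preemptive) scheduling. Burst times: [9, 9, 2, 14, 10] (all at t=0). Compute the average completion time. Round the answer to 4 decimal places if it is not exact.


SJF order (ascending): [2, 9, 9, 10, 14]
Completion times:
  Job 1: burst=2, C=2
  Job 2: burst=9, C=11
  Job 3: burst=9, C=20
  Job 4: burst=10, C=30
  Job 5: burst=14, C=44
Average completion = 107/5 = 21.4

21.4


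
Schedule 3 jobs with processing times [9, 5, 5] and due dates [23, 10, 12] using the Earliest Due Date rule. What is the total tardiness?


Sort by due date (EDD order): [(5, 10), (5, 12), (9, 23)]
Compute completion times and tardiness:
  Job 1: p=5, d=10, C=5, tardiness=max(0,5-10)=0
  Job 2: p=5, d=12, C=10, tardiness=max(0,10-12)=0
  Job 3: p=9, d=23, C=19, tardiness=max(0,19-23)=0
Total tardiness = 0

0


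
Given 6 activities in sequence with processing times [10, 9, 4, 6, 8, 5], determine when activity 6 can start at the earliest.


Activity 6 starts after activities 1 through 5 complete.
Predecessor durations: [10, 9, 4, 6, 8]
ES = 10 + 9 + 4 + 6 + 8 = 37

37


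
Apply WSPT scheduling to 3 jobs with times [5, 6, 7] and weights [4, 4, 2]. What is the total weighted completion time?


Compute p/w ratios and sort ascending (WSPT): [(5, 4), (6, 4), (7, 2)]
Compute weighted completion times:
  Job (p=5,w=4): C=5, w*C=4*5=20
  Job (p=6,w=4): C=11, w*C=4*11=44
  Job (p=7,w=2): C=18, w*C=2*18=36
Total weighted completion time = 100

100


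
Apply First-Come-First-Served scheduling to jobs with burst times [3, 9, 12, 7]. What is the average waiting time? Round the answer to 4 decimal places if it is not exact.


FCFS order (as given): [3, 9, 12, 7]
Waiting times:
  Job 1: wait = 0
  Job 2: wait = 3
  Job 3: wait = 12
  Job 4: wait = 24
Sum of waiting times = 39
Average waiting time = 39/4 = 9.75

9.75


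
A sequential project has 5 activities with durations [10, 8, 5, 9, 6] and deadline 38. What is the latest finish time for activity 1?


LF(activity 1) = deadline - sum of successor durations
Successors: activities 2 through 5 with durations [8, 5, 9, 6]
Sum of successor durations = 28
LF = 38 - 28 = 10

10


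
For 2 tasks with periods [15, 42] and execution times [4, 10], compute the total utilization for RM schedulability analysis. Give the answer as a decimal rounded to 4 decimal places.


Compute individual utilizations (exact fractions):
  Task 1: C/T = 4/15 (approx. 0.2667)
  Task 2: C/T = 10/42 = 5/21 (approx. 0.2381)
Total utilization U = 4/15 + 5/21 = 53/105
Rounded to 4 decimal places: U = 0.5048
RM (Liu & Layland) bound for 2 tasks = 0.828427; compare with U = 53/105 (approx. 0.504762)
U <= bound, so schedulable by RM sufficient condition.

0.5048


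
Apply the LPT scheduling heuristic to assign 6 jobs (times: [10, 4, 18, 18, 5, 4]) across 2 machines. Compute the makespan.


Sort jobs in decreasing order (LPT): [18, 18, 10, 5, 4, 4]
Assign each job to the least loaded machine:
  Machine 1: jobs [18, 10], load = 28
  Machine 2: jobs [18, 5, 4, 4], load = 31
Makespan = max load = 31

31


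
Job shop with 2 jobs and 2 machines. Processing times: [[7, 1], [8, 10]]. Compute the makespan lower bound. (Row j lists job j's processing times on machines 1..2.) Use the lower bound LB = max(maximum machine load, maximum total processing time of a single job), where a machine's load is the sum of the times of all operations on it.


Machine loads:
  Machine 1: 7 + 8 = 15
  Machine 2: 1 + 10 = 11
Max machine load = 15
Job totals:
  Job 1: 8
  Job 2: 18
Max job total = 18
Lower bound = max(15, 18) = 18

18


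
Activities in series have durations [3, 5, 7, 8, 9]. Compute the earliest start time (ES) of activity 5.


Activity 5 starts after activities 1 through 4 complete.
Predecessor durations: [3, 5, 7, 8]
ES = 3 + 5 + 7 + 8 = 23

23


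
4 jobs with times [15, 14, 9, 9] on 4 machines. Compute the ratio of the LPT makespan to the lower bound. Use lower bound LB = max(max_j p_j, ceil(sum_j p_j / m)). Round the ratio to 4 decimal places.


LPT order: [15, 14, 9, 9]
Machine loads after assignment: [15, 14, 9, 9]
LPT makespan = 15
Lower bound = max(max_job, ceil(total/4)) = max(15, 12) = 15
Ratio = 15 / 15 = 1.0

1.0


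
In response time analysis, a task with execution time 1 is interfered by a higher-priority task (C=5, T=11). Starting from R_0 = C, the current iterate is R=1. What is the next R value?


R_next = C + ceil(R_prev / T_hp) * C_hp
ceil(1 / 11) = ceil(0.0909) = 1
Interference = 1 * 5 = 5
R_next = 1 + 5 = 6

6


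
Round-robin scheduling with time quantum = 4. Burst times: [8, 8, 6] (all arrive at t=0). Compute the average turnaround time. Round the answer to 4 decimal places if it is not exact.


Time quantum = 4
Execution trace:
  J1 runs 4 units, time = 4
  J2 runs 4 units, time = 8
  J3 runs 4 units, time = 12
  J1 runs 4 units, time = 16
  J2 runs 4 units, time = 20
  J3 runs 2 units, time = 22
Finish times: [16, 20, 22]
Average turnaround = 58/3 = 19.3333

19.3333


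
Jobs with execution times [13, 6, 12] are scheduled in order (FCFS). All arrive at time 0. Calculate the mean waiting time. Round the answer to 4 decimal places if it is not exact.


FCFS order (as given): [13, 6, 12]
Waiting times:
  Job 1: wait = 0
  Job 2: wait = 13
  Job 3: wait = 19
Sum of waiting times = 32
Average waiting time = 32/3 = 10.6667

10.6667


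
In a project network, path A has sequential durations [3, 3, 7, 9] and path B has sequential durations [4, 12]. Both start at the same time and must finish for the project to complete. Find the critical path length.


Path A total = 3 + 3 + 7 + 9 = 22
Path B total = 4 + 12 = 16
Critical path = longest path = max(22, 16) = 22

22


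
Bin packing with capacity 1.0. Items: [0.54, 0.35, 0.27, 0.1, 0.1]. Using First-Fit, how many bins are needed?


Place items sequentially using First-Fit:
  Item 0.54 -> new Bin 1
  Item 0.35 -> Bin 1 (now 0.89)
  Item 0.27 -> new Bin 2
  Item 0.1 -> Bin 1 (now 0.99)
  Item 0.1 -> Bin 2 (now 0.37)
Total bins used = 2

2


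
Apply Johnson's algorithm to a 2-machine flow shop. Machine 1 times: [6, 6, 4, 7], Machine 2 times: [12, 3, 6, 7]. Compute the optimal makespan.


Apply Johnson's rule:
  Group 1 (a <= b): [(3, 4, 6), (1, 6, 12), (4, 7, 7)]
  Group 2 (a > b): [(2, 6, 3)]
Optimal job order: [3, 1, 4, 2]
Schedule:
  Job 3: M1 done at 4, M2 done at 10
  Job 1: M1 done at 10, M2 done at 22
  Job 4: M1 done at 17, M2 done at 29
  Job 2: M1 done at 23, M2 done at 32
Makespan = 32

32


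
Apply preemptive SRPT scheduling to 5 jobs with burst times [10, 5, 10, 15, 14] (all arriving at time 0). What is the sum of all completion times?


Since all jobs arrive at t=0, SRPT equals SPT ordering.
SPT order: [5, 10, 10, 14, 15]
Completion times:
  Job 1: p=5, C=5
  Job 2: p=10, C=15
  Job 3: p=10, C=25
  Job 4: p=14, C=39
  Job 5: p=15, C=54
Total completion time = 5 + 15 + 25 + 39 + 54 = 138

138


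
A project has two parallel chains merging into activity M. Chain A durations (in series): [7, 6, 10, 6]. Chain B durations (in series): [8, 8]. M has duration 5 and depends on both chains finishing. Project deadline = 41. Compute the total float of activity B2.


Forward pass: ES(B2) = sum of predecessors on chain B = 8
EF = ES + duration = 8 + 8 = 16
Backward pass: LF(M) = deadline = 41; LS(M) = 41 - 5 = 36
LF(B2) = LS(M) - sum(successors on chain B) = 36 - 0 = 36
LS = LF - duration = 36 - 8 = 28
Total float = LS - ES = 28 - 8 = 20

20


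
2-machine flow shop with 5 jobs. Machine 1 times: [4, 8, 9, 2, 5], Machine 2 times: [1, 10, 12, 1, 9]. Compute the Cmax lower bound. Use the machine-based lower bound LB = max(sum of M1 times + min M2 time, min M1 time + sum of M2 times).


LB1 = sum(M1 times) + min(M2 times) = 28 + 1 = 29
LB2 = min(M1 times) + sum(M2 times) = 2 + 33 = 35
Lower bound = max(LB1, LB2) = max(29, 35) = 35

35


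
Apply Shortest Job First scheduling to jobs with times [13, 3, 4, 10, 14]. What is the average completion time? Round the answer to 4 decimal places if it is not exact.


SJF order (ascending): [3, 4, 10, 13, 14]
Completion times:
  Job 1: burst=3, C=3
  Job 2: burst=4, C=7
  Job 3: burst=10, C=17
  Job 4: burst=13, C=30
  Job 5: burst=14, C=44
Average completion = 101/5 = 20.2

20.2


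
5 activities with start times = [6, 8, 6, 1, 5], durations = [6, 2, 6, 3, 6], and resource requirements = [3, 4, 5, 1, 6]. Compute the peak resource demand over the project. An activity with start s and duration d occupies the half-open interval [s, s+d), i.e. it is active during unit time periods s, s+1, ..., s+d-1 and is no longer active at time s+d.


Each activity i is active on [start_i, start_i + duration_i).
Compute total resource usage per time slot:
  t=0: active resources = [], total = 0
  t=1: active resources = [1], total = 1
  t=2: active resources = [1], total = 1
  t=3: active resources = [1], total = 1
  t=4: active resources = [], total = 0
  t=5: active resources = [6], total = 6
  t=6: active resources = [3, 5, 6], total = 14
  t=7: active resources = [3, 5, 6], total = 14
  t=8: active resources = [3, 4, 5, 6], total = 18
  t=9: active resources = [3, 4, 5, 6], total = 18
  t=10: active resources = [3, 5, 6], total = 14
  t=11: active resources = [3, 5], total = 8
Peak resource demand = 18

18


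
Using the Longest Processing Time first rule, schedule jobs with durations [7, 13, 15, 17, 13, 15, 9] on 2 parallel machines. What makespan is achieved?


Sort jobs in decreasing order (LPT): [17, 15, 15, 13, 13, 9, 7]
Assign each job to the least loaded machine:
  Machine 1: jobs [17, 13, 13], load = 43
  Machine 2: jobs [15, 15, 9, 7], load = 46
Makespan = max load = 46

46


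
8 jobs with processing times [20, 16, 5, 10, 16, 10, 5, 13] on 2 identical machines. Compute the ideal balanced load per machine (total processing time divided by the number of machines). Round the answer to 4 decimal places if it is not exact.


Total processing time = 20 + 16 + 5 + 10 + 16 + 10 + 5 + 13 = 95
Number of machines = 2
Ideal balanced load = 95 / 2 = 47.5

47.5


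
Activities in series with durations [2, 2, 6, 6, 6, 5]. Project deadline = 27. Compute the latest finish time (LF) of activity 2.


LF(activity 2) = deadline - sum of successor durations
Successors: activities 3 through 6 with durations [6, 6, 6, 5]
Sum of successor durations = 23
LF = 27 - 23 = 4

4


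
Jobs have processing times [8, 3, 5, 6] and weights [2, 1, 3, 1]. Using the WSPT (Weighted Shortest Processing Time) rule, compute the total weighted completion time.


Compute p/w ratios and sort ascending (WSPT): [(5, 3), (3, 1), (8, 2), (6, 1)]
Compute weighted completion times:
  Job (p=5,w=3): C=5, w*C=3*5=15
  Job (p=3,w=1): C=8, w*C=1*8=8
  Job (p=8,w=2): C=16, w*C=2*16=32
  Job (p=6,w=1): C=22, w*C=1*22=22
Total weighted completion time = 77

77


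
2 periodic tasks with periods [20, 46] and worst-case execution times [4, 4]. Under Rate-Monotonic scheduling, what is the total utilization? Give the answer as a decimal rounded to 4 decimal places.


Compute individual utilizations (exact fractions):
  Task 1: C/T = 4/20 = 1/5 (approx. 0.2)
  Task 2: C/T = 4/46 = 2/23 (approx. 0.087)
Total utilization U = 1/5 + 2/23 = 33/115
Rounded to 4 decimal places: U = 0.2870
RM (Liu & Layland) bound for 2 tasks = 0.828427; compare with U = 33/115 (approx. 0.286957)
U <= bound, so schedulable by RM sufficient condition.

0.2870


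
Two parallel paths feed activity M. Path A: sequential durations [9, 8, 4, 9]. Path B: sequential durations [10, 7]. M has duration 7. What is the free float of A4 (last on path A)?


ES(A4) = sum of predecessors on chain A = 21
EF(A4) = ES + duration = 21 + 9 = 30
Successor of A4 is M. ES(M) = max(sum(A), sum(B)) = max(30, 17) = 30
Free float = ES(successor) - EF(current) = 30 - 30 = 0

0


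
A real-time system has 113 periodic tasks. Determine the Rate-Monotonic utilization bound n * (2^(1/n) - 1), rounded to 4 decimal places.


Compute 2^(1/113) = 1.0061528976
Subtract 1: 1.0061528976 - 1 = 0.0061528976
Multiply by n: 113 * 0.0061528976 = 0.6952774288
Round to 4 dp: 0.6953

0.6953


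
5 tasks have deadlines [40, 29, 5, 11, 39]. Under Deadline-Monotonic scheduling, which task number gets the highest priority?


Sort tasks by relative deadline (ascending):
  Task 3: deadline = 5
  Task 4: deadline = 11
  Task 2: deadline = 29
  Task 5: deadline = 39
  Task 1: deadline = 40
Priority order (highest first): [3, 4, 2, 5, 1]
Highest priority task = 3

3


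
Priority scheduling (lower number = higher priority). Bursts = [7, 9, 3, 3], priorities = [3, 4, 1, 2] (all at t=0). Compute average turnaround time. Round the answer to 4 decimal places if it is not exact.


Sort by priority (ascending = highest first):
Order: [(1, 3), (2, 3), (3, 7), (4, 9)]
Completion times:
  Priority 1, burst=3, C=3
  Priority 2, burst=3, C=6
  Priority 3, burst=7, C=13
  Priority 4, burst=9, C=22
Average turnaround = 44/4 = 11.0

11.0


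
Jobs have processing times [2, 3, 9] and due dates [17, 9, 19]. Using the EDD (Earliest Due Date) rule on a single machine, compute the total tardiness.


Sort by due date (EDD order): [(3, 9), (2, 17), (9, 19)]
Compute completion times and tardiness:
  Job 1: p=3, d=9, C=3, tardiness=max(0,3-9)=0
  Job 2: p=2, d=17, C=5, tardiness=max(0,5-17)=0
  Job 3: p=9, d=19, C=14, tardiness=max(0,14-19)=0
Total tardiness = 0

0


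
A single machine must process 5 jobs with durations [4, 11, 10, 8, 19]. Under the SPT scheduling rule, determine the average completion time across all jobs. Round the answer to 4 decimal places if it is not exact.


Sort jobs by processing time (SPT order): [4, 8, 10, 11, 19]
Compute completion times sequentially:
  Job 1: processing = 4, completes at 4
  Job 2: processing = 8, completes at 12
  Job 3: processing = 10, completes at 22
  Job 4: processing = 11, completes at 33
  Job 5: processing = 19, completes at 52
Sum of completion times = 123
Average completion time = 123/5 = 24.6

24.6


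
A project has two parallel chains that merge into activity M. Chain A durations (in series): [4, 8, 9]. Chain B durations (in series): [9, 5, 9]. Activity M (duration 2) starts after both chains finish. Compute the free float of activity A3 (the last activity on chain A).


ES(A3) = sum of predecessors on chain A = 12
EF(A3) = ES + duration = 12 + 9 = 21
Successor of A3 is M. ES(M) = max(sum(A), sum(B)) = max(21, 23) = 23
Free float = ES(successor) - EF(current) = 23 - 21 = 2

2


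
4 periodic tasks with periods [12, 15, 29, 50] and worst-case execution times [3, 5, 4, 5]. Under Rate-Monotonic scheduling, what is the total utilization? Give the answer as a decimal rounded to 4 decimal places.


Compute individual utilizations (exact fractions):
  Task 1: C/T = 3/12 = 1/4 (approx. 0.25)
  Task 2: C/T = 5/15 = 1/3 (approx. 0.3333)
  Task 3: C/T = 4/29 (approx. 0.1379)
  Task 4: C/T = 5/50 = 1/10 (approx. 0.1)
Total utilization U = 1/4 + 1/3 + 4/29 + 1/10 = 1429/1740
Rounded to 4 decimal places: U = 0.8213
RM (Liu & Layland) bound for 4 tasks = 0.756828; compare with U = 1429/1740 (approx. 0.821264)
bound < U <= 1, so the RM sufficient condition is not met (inconclusive; an exact test such as response-time analysis is needed).

0.8213


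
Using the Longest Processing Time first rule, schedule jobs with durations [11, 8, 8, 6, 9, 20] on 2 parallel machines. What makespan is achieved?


Sort jobs in decreasing order (LPT): [20, 11, 9, 8, 8, 6]
Assign each job to the least loaded machine:
  Machine 1: jobs [20, 8, 6], load = 34
  Machine 2: jobs [11, 9, 8], load = 28
Makespan = max load = 34

34


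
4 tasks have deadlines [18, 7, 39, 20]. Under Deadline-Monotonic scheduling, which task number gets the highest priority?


Sort tasks by relative deadline (ascending):
  Task 2: deadline = 7
  Task 1: deadline = 18
  Task 4: deadline = 20
  Task 3: deadline = 39
Priority order (highest first): [2, 1, 4, 3]
Highest priority task = 2

2


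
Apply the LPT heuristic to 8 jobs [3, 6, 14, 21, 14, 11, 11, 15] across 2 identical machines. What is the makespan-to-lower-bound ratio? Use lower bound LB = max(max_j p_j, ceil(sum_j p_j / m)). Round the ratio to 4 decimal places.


LPT order: [21, 15, 14, 14, 11, 11, 6, 3]
Machine loads after assignment: [49, 46]
LPT makespan = 49
Lower bound = max(max_job, ceil(total/2)) = max(21, 48) = 48
Ratio = 49 / 48 = 1.0208

1.0208


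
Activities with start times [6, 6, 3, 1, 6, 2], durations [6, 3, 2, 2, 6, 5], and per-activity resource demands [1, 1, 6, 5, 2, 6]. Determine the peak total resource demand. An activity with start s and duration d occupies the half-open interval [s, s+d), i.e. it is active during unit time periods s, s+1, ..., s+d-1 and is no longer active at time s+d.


Each activity i is active on [start_i, start_i + duration_i).
Compute total resource usage per time slot:
  t=0: active resources = [], total = 0
  t=1: active resources = [5], total = 5
  t=2: active resources = [5, 6], total = 11
  t=3: active resources = [6, 6], total = 12
  t=4: active resources = [6, 6], total = 12
  t=5: active resources = [6], total = 6
  t=6: active resources = [1, 1, 2, 6], total = 10
  t=7: active resources = [1, 1, 2], total = 4
  t=8: active resources = [1, 1, 2], total = 4
  t=9: active resources = [1, 2], total = 3
  t=10: active resources = [1, 2], total = 3
  t=11: active resources = [1, 2], total = 3
Peak resource demand = 12

12


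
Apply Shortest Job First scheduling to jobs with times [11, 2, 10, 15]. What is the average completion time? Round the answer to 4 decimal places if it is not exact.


SJF order (ascending): [2, 10, 11, 15]
Completion times:
  Job 1: burst=2, C=2
  Job 2: burst=10, C=12
  Job 3: burst=11, C=23
  Job 4: burst=15, C=38
Average completion = 75/4 = 18.75

18.75


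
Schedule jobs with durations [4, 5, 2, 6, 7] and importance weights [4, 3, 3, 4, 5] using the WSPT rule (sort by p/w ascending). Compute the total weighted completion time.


Compute p/w ratios and sort ascending (WSPT): [(2, 3), (4, 4), (7, 5), (6, 4), (5, 3)]
Compute weighted completion times:
  Job (p=2,w=3): C=2, w*C=3*2=6
  Job (p=4,w=4): C=6, w*C=4*6=24
  Job (p=7,w=5): C=13, w*C=5*13=65
  Job (p=6,w=4): C=19, w*C=4*19=76
  Job (p=5,w=3): C=24, w*C=3*24=72
Total weighted completion time = 243

243


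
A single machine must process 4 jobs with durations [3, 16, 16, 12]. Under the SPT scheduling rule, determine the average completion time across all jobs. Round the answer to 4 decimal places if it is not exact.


Sort jobs by processing time (SPT order): [3, 12, 16, 16]
Compute completion times sequentially:
  Job 1: processing = 3, completes at 3
  Job 2: processing = 12, completes at 15
  Job 3: processing = 16, completes at 31
  Job 4: processing = 16, completes at 47
Sum of completion times = 96
Average completion time = 96/4 = 24.0

24.0


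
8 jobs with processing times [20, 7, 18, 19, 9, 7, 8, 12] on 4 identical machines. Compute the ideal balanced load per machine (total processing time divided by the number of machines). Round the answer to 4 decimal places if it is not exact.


Total processing time = 20 + 7 + 18 + 19 + 9 + 7 + 8 + 12 = 100
Number of machines = 4
Ideal balanced load = 100 / 4 = 25.0

25.0


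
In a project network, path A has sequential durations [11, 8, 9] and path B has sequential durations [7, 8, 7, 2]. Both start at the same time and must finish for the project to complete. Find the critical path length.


Path A total = 11 + 8 + 9 = 28
Path B total = 7 + 8 + 7 + 2 = 24
Critical path = longest path = max(28, 24) = 28

28


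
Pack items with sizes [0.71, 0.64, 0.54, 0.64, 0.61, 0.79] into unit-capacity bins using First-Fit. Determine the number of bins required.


Place items sequentially using First-Fit:
  Item 0.71 -> new Bin 1
  Item 0.64 -> new Bin 2
  Item 0.54 -> new Bin 3
  Item 0.64 -> new Bin 4
  Item 0.61 -> new Bin 5
  Item 0.79 -> new Bin 6
Total bins used = 6

6


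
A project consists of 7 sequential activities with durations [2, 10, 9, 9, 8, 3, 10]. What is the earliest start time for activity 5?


Activity 5 starts after activities 1 through 4 complete.
Predecessor durations: [2, 10, 9, 9]
ES = 2 + 10 + 9 + 9 = 30

30


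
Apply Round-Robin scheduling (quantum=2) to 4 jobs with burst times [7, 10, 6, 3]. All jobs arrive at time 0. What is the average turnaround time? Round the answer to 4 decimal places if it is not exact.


Time quantum = 2
Execution trace:
  J1 runs 2 units, time = 2
  J2 runs 2 units, time = 4
  J3 runs 2 units, time = 6
  J4 runs 2 units, time = 8
  J1 runs 2 units, time = 10
  J2 runs 2 units, time = 12
  J3 runs 2 units, time = 14
  J4 runs 1 units, time = 15
  J1 runs 2 units, time = 17
  J2 runs 2 units, time = 19
  J3 runs 2 units, time = 21
  J1 runs 1 units, time = 22
  J2 runs 2 units, time = 24
  J2 runs 2 units, time = 26
Finish times: [22, 26, 21, 15]
Average turnaround = 84/4 = 21.0

21.0


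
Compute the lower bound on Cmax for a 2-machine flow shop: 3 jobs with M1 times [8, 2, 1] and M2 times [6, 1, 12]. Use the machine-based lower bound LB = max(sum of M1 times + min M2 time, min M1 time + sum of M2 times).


LB1 = sum(M1 times) + min(M2 times) = 11 + 1 = 12
LB2 = min(M1 times) + sum(M2 times) = 1 + 19 = 20
Lower bound = max(LB1, LB2) = max(12, 20) = 20

20


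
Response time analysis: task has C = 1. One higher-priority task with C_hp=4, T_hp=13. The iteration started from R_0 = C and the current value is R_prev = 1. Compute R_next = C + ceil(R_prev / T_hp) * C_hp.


R_next = C + ceil(R_prev / T_hp) * C_hp
ceil(1 / 13) = ceil(0.0769) = 1
Interference = 1 * 4 = 4
R_next = 1 + 4 = 5

5


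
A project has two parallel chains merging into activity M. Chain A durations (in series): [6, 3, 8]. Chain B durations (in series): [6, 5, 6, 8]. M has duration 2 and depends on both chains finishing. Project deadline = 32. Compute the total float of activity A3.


Forward pass: ES(A3) = sum of predecessors on chain A = 9
EF = ES + duration = 9 + 8 = 17
Backward pass: LF(M) = deadline = 32; LS(M) = 32 - 2 = 30
LF(A3) = LS(M) - sum(successors on chain A) = 30 - 0 = 30
LS = LF - duration = 30 - 8 = 22
Total float = LS - ES = 22 - 9 = 13

13


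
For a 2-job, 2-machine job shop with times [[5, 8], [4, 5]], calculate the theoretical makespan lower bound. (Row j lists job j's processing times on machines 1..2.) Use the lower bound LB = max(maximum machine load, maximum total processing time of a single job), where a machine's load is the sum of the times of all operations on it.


Machine loads:
  Machine 1: 5 + 4 = 9
  Machine 2: 8 + 5 = 13
Max machine load = 13
Job totals:
  Job 1: 13
  Job 2: 9
Max job total = 13
Lower bound = max(13, 13) = 13

13


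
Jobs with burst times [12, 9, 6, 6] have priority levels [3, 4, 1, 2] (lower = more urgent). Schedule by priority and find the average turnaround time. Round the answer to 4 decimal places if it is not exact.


Sort by priority (ascending = highest first):
Order: [(1, 6), (2, 6), (3, 12), (4, 9)]
Completion times:
  Priority 1, burst=6, C=6
  Priority 2, burst=6, C=12
  Priority 3, burst=12, C=24
  Priority 4, burst=9, C=33
Average turnaround = 75/4 = 18.75

18.75


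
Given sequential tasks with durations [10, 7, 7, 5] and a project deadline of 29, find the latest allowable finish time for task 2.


LF(activity 2) = deadline - sum of successor durations
Successors: activities 3 through 4 with durations [7, 5]
Sum of successor durations = 12
LF = 29 - 12 = 17

17


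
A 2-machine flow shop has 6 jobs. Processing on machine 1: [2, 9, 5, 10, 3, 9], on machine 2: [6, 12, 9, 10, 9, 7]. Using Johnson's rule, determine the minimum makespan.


Apply Johnson's rule:
  Group 1 (a <= b): [(1, 2, 6), (5, 3, 9), (3, 5, 9), (2, 9, 12), (4, 10, 10)]
  Group 2 (a > b): [(6, 9, 7)]
Optimal job order: [1, 5, 3, 2, 4, 6]
Schedule:
  Job 1: M1 done at 2, M2 done at 8
  Job 5: M1 done at 5, M2 done at 17
  Job 3: M1 done at 10, M2 done at 26
  Job 2: M1 done at 19, M2 done at 38
  Job 4: M1 done at 29, M2 done at 48
  Job 6: M1 done at 38, M2 done at 55
Makespan = 55

55


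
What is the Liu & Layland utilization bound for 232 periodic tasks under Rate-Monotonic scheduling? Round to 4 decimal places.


Compute 2^(1/232) = 1.0029921710
Subtract 1: 1.0029921710 - 1 = 0.0029921710
Multiply by n: 232 * 0.0029921710 = 0.6941836720
Round to 4 dp: 0.6942

0.6942


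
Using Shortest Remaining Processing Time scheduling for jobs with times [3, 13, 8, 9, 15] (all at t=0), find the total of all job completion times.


Since all jobs arrive at t=0, SRPT equals SPT ordering.
SPT order: [3, 8, 9, 13, 15]
Completion times:
  Job 1: p=3, C=3
  Job 2: p=8, C=11
  Job 3: p=9, C=20
  Job 4: p=13, C=33
  Job 5: p=15, C=48
Total completion time = 3 + 11 + 20 + 33 + 48 = 115

115


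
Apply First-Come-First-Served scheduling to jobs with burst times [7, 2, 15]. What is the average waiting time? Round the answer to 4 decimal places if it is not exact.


FCFS order (as given): [7, 2, 15]
Waiting times:
  Job 1: wait = 0
  Job 2: wait = 7
  Job 3: wait = 9
Sum of waiting times = 16
Average waiting time = 16/3 = 5.3333

5.3333


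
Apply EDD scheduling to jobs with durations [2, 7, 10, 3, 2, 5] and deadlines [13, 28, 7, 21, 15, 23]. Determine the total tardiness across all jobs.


Sort by due date (EDD order): [(10, 7), (2, 13), (2, 15), (3, 21), (5, 23), (7, 28)]
Compute completion times and tardiness:
  Job 1: p=10, d=7, C=10, tardiness=max(0,10-7)=3
  Job 2: p=2, d=13, C=12, tardiness=max(0,12-13)=0
  Job 3: p=2, d=15, C=14, tardiness=max(0,14-15)=0
  Job 4: p=3, d=21, C=17, tardiness=max(0,17-21)=0
  Job 5: p=5, d=23, C=22, tardiness=max(0,22-23)=0
  Job 6: p=7, d=28, C=29, tardiness=max(0,29-28)=1
Total tardiness = 4

4


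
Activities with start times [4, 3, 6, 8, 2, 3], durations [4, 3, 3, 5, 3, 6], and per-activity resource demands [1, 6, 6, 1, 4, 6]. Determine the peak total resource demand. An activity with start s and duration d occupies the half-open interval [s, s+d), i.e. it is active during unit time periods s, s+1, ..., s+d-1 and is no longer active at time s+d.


Each activity i is active on [start_i, start_i + duration_i).
Compute total resource usage per time slot:
  t=0: active resources = [], total = 0
  t=1: active resources = [], total = 0
  t=2: active resources = [4], total = 4
  t=3: active resources = [6, 4, 6], total = 16
  t=4: active resources = [1, 6, 4, 6], total = 17
  t=5: active resources = [1, 6, 6], total = 13
  t=6: active resources = [1, 6, 6], total = 13
  t=7: active resources = [1, 6, 6], total = 13
  t=8: active resources = [6, 1, 6], total = 13
  t=9: active resources = [1], total = 1
  t=10: active resources = [1], total = 1
  t=11: active resources = [1], total = 1
  t=12: active resources = [1], total = 1
Peak resource demand = 17

17


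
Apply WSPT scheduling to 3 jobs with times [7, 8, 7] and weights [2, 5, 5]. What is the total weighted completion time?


Compute p/w ratios and sort ascending (WSPT): [(7, 5), (8, 5), (7, 2)]
Compute weighted completion times:
  Job (p=7,w=5): C=7, w*C=5*7=35
  Job (p=8,w=5): C=15, w*C=5*15=75
  Job (p=7,w=2): C=22, w*C=2*22=44
Total weighted completion time = 154

154


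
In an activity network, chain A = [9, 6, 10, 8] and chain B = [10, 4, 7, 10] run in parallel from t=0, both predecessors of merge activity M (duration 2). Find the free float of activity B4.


ES(B4) = sum of predecessors on chain B = 21
EF(B4) = ES + duration = 21 + 10 = 31
Successor of B4 is M. ES(M) = max(sum(A), sum(B)) = max(33, 31) = 33
Free float = ES(successor) - EF(current) = 33 - 31 = 2

2
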